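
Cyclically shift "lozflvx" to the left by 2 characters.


Input: 'lozflvx', shift = 2
Operation: split at index 2 and swap parts
Front part s[0:2] = 'lo'
Back part s[2:] = 'zflvx'
Rotated = back + front = 'zflvx' + 'lo'
Result: zflvxlo


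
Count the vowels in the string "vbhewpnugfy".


Input string: 'vbhewpnugfy'
Operation: count vowels (a, e, i, o, u)
Scan: s[0]='v', s[1]='b', s[2]='h', s[3]='e' (vowel), s[4]='w', s[5]='p', s[6]='n', s[7]='u' (vowel), s[8]='g', s[9]='f', s[10]='y'
Vowels found: 2
Result: 2


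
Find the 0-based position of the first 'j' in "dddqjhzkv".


Input string: 'dddqjhzkv'
Target: 'j'
Scanning left to right: s[0]='d', s[1]='d', s[2]='d', s[3]='q', s[4]='j'
First match at index: 4


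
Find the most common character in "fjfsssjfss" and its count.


Input: 'fjfsssjfss'
Operation: tally each character
Counts: 'f':3, 'j':2, 's':5
Maximum: 's' appears 5 times


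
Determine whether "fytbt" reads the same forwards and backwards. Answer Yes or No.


Input string: 'fytbt'
Reversed: 'tbtyf'
Compare pairs: s[0]='f' vs s[4]='t' (mismatch), s[1]='y' vs s[3]='b' (mismatch)
Palindrome: No


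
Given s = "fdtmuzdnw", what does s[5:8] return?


Input string: 'fdtmuzdnw'
Operation: slice [5:8]
Extract characters: s[5]='z', s[6]='d', s[7]='n'
Result: zdn


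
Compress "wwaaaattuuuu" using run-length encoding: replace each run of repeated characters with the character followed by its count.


Input: 'wwaaaattuuuu'
Operation: identify consecutive runs
Runs: 'ww' -> w2, 'aaaa' -> a4, 'tt' -> t2, 'uuuu' -> u4
Encoded: w2a4t2u4


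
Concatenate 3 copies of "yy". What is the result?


Input string: 'yy'
Operation: repeat 3 times
Concatenation: 'yy' + 'yy' + 'yy'
Result: yyyyyy


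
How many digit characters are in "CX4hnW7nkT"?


Input string: 'CX4hnW7nkT'
Operation: count digit characters (0-9)
Scan: 'C', 'X', '4'(digit), 'h', 'n', 'W', '7'(digit), 'n', 'k', 'T'
Digits found: 2
Result: 2


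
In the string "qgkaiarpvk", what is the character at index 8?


Input string: 'qgkaiarpvk'
Operation: get character at index 8
Index mapping: s[0]='q', s[1]='g', s[2]='k', s[3]='a', s[4]='i', s[5]='a', s[6]='r', s[7]='p', s[8]='v'
Result: 'v'


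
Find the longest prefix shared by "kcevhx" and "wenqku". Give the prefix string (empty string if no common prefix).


String 1: 'kcevhx'
String 2: 'wenqku'
Compare position by position:
pos 0: 'k' vs 'w' differ -> stop
Longest common prefix: "" (length 0)


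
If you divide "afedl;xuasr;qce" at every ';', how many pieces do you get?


Input string: 'afedl;xuasr;qce'
Delimiter: ';'
Split result: 'afedl', 'xuasr', 'qce'
Number of parts: 3


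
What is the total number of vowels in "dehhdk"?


Input string: 'dehhdk'
Operation: count vowels (a, e, i, o, u)
Scan: s[0]='d', s[1]='e' (vowel), s[2]='h', s[3]='h', s[4]='d', s[5]='k'
Vowels found: 1
Result: 1


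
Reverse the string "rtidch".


Input string: 'rtidch'
Operation: reverse character order
Original order: 'r' -> 't' -> 'i' -> 'd' -> 'c' -> 'h'
Reversed order: 'h' -> 'c' -> 'd' -> 'i' -> 't' -> 'r'
Result: hcditr


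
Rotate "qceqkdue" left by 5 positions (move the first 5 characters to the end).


Input: 'qceqkdue', shift = 5
Operation: split at index 5 and swap parts
Front part s[0:5] = 'qceqk'
Back part s[5:] = 'due'
Rotated = back + front = 'due' + 'qceqk'
Result: dueqceqk


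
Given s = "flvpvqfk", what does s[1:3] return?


Input string: 'flvpvqfk'
Operation: slice [1:3]
Extract characters: s[1]='l', s[2]='v'
Result: lv


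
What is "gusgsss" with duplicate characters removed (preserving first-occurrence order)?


Input: 'gusgsss'
Operation: keep first occurrence of each character
Scan: s[0]='g' new -> keep; s[1]='u' new -> keep; s[2]='s' new -> keep; s[3]='g' seen -> skip; s[4]='s' seen -> skip; s[5]='s' seen -> skip; s[6]='s' seen -> skip
Result: gus


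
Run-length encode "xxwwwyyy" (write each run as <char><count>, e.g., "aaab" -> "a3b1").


Input: 'xxwwwyyy'
Operation: identify consecutive runs
Runs: 'xx' -> x2, 'www' -> w3, 'yyy' -> y3
Encoded: x2w3y3


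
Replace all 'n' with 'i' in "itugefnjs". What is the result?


Input string: 'itugefnjs'
Operation: replace 'n' with 'i'
Positions of 'n': 6
After replacement: itugefijs


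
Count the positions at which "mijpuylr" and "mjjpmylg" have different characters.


String 1: 'mijpuylr'
String 2: 'mjjpmylg'
Compare each position: pos 0: 'm'=='m', pos 1: 'i'!='j', pos 2: 'j'=='j', pos 3: 'p'=='p', pos 4: 'u'!='m', pos 5: 'y'=='y', pos 6: 'l'=='l', pos 7: 'r'!='g'
Differing positions: 3
Hamming distance: 3


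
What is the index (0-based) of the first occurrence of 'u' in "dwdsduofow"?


Input string: 'dwdsduofow'
Target: 'u'
Scanning left to right: s[0]='d', s[1]='w', s[2]='d', s[3]='s', s[4]='d', s[5]='u'
First match at index: 5


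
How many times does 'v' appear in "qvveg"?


Input string: 'qvveg'
Target character: 'v'
Scan each position: s[1]='v', s[2]='v'
Matches found at indices: 1, 2
Total: 2


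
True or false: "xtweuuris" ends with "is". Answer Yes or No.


Input string: 'xtweuuris'
Suffix to check: 'is'
Last 2 characters of input: 'is'
Match: True
Result: Yes


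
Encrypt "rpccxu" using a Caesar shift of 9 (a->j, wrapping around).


Input: 'rpccxu', shift = 9
Operation: for each letter, (position + 9) mod 26
Mapping: 'r'(17+9=26, 26 mod 26=0)->'a', 'p'(15+9=24)->'y', 'c'(2+9=11)->'l', 'c'(2+9=11)->'l', 'x'(23+9=32, 32 mod 26=6)->'g', 'u'(20+9=29, 29 mod 26=3)->'d'
Result: ayllgd


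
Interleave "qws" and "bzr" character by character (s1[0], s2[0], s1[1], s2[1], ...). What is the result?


String 1: 'qws'
String 2: 'bzr'
Operation: alternate characters
Pairs: 'q'+'b', 'w'+'z', 's'+'r'
Result: qbwzsr


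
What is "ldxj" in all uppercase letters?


Input string: 'ldxj'
Operation: convert each letter to uppercase
Mapping: 'l'->'L', 'd'->'D', 'x'->'X', 'j'->'J'
Result: LDXJ


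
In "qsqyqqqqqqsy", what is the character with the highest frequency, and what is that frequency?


Input: 'qsqyqqqqqqsy'
Operation: tally each character
Counts: 'q':8, 's':2, 'y':2
Maximum: 'q' appears 8 times


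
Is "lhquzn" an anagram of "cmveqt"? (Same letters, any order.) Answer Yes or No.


String 1: 'cmveqt' -> sorted: 'cemqtv'
String 2: 'lhquzn' -> sorted: 'hlnquz'
Compare sorted forms: 'cemqtv' != 'hlnquz'
Anagram: No


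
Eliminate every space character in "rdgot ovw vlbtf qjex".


Input string: 'rdgot ovw vlbtf qjex'
Operation: remove all spaces
Words: 'rdgot', 'ovw', 'vlbtf', 'qjex'
Join without spaces: rdgotovwvlbtfqjex


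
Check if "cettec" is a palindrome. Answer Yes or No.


Input string: 'cettec'
Reversed: 'cettec'
Compare pairs: s[0]='c' vs s[5]='c' (match), s[1]='e' vs s[4]='e' (match), s[2]='t' vs s[3]='t' (match)
Palindrome: Yes


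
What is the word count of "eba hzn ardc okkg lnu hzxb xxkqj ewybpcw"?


Input string: 'eba hzn ardc okkg lnu hzxb xxkqj ewybpcw'
Operation: split by spaces
Words found: 'eba', 'hzn', 'ardc', 'okkg', 'lnu', 'hzxb', 'xxkqj', 'ewybpcw'
Word count: 8


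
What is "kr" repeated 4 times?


Input string: 'kr'
Operation: repeat 4 times
Concatenation: 'kr' + 'kr' + 'kr' + 'kr'
Result: krkrkrkr


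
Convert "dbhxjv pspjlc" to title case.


Input string: 'dbhxjv pspjlc'
Operation: capitalize first letter of each word
Word transformations: 'dbhxjv'->'Dbhxjv', 'pspjlc'->'Pspjlc'
Result: Dbhxjv Pspjlc


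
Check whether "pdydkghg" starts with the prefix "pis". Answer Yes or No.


Input string: 'pdydkghg'
Prefix to check: 'pis'
First 3 characters of input: 'pdy'
Match: False
Result: No


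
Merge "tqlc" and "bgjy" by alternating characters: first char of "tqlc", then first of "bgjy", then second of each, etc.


String 1: 'tqlc'
String 2: 'bgjy'
Operation: alternate characters
Pairs: 't'+'b', 'q'+'g', 'l'+'j', 'c'+'y'
Result: tbqgljcy


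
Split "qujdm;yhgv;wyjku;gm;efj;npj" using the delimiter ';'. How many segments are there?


Input string: 'qujdm;yhgv;wyjku;gm;efj;npj'
Delimiter: ';'
Split result: 'qujdm', 'yhgv', 'wyjku', 'gm', 'efj', 'npj'
Number of parts: 6


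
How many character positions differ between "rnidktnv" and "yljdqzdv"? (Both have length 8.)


String 1: 'rnidktnv'
String 2: 'yljdqzdv'
Compare each position: pos 0: 'r'!='y', pos 1: 'n'!='l', pos 2: 'i'!='j', pos 3: 'd'=='d', pos 4: 'k'!='q', pos 5: 't'!='z', pos 6: 'n'!='d', pos 7: 'v'=='v'
Differing positions: 6
Hamming distance: 6


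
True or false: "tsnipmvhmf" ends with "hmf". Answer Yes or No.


Input string: 'tsnipmvhmf'
Suffix to check: 'hmf'
Last 3 characters of input: 'hmf'
Match: True
Result: Yes


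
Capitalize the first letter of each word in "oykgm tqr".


Input string: 'oykgm tqr'
Operation: capitalize first letter of each word
Word transformations: 'oykgm'->'Oykgm', 'tqr'->'Tqr'
Result: Oykgm Tqr


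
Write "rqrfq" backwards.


Input string: 'rqrfq'
Operation: reverse character order
Original order: 'r' -> 'q' -> 'r' -> 'f' -> 'q'
Reversed order: 'q' -> 'f' -> 'r' -> 'q' -> 'r'
Result: qfrqr


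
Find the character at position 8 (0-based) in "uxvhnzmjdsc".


Input string: 'uxvhnzmjdsc'
Operation: get character at index 8
Index mapping: s[0]='u', s[1]='x', s[2]='v', s[3]='h', s[4]='n', s[5]='z', s[6]='m', s[7]='j', s[8]='d'
Result: 'd'


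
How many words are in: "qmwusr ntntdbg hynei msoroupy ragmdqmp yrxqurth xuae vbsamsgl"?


Input string: 'qmwusr ntntdbg hynei msoroupy ragmdqmp yrxqurth xuae vbsamsgl'
Operation: split by spaces
Words found: 'qmwusr', 'ntntdbg', 'hynei', 'msoroupy', 'ragmdqmp', 'yrxqurth', 'xuae', 'vbsamsgl'
Word count: 8


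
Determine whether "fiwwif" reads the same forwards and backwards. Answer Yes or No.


Input string: 'fiwwif'
Reversed: 'fiwwif'
Compare pairs: s[0]='f' vs s[5]='f' (match), s[1]='i' vs s[4]='i' (match), s[2]='w' vs s[3]='w' (match)
Palindrome: Yes


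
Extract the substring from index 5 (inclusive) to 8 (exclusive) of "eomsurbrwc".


Input string: 'eomsurbrwc'
Operation: slice [5:8]
Extract characters: s[5]='r', s[6]='b', s[7]='r'
Result: rbr


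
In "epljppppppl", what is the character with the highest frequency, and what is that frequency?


Input: 'epljppppppl'
Operation: tally each character
Counts: 'e':1, 'j':1, 'l':2, 'p':7
Maximum: 'p' appears 7 times


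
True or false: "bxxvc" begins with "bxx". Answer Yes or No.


Input string: 'bxxvc'
Prefix to check: 'bxx'
First 3 characters of input: 'bxx'
Match: True
Result: Yes


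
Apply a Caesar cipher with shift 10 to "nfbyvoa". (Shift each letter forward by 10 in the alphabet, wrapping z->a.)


Input: 'nfbyvoa', shift = 10
Operation: for each letter, (position + 10) mod 26
Mapping: 'n'(13+10=23)->'x', 'f'(5+10=15)->'p', 'b'(1+10=11)->'l', 'y'(24+10=34, 34 mod 26=8)->'i', 'v'(21+10=31, 31 mod 26=5)->'f', 'o'(14+10=24)->'y', 'a'(0+10=10)->'k'
Result: xplifyk


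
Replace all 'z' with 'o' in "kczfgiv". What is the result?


Input string: 'kczfgiv'
Operation: replace 'z' with 'o'
Positions of 'z': 2
After replacement: kcofgiv


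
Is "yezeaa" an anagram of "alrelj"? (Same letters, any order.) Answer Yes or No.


String 1: 'alrelj' -> sorted: 'aejllr'
String 2: 'yezeaa' -> sorted: 'aaeeyz'
Compare sorted forms: 'aejllr' != 'aaeeyz'
Anagram: No


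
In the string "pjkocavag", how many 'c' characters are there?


Input string: 'pjkocavag'
Target character: 'c'
Scan each position: s[4]='c'
Matches found at indices: 4
Total: 1


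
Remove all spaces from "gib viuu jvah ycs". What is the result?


Input string: 'gib viuu jvah ycs'
Operation: remove all spaces
Words: 'gib', 'viuu', 'jvah', 'ycs'
Join without spaces: gibviuujvahycs


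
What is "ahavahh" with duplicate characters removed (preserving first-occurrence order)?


Input: 'ahavahh'
Operation: keep first occurrence of each character
Scan: s[0]='a' new -> keep; s[1]='h' new -> keep; s[2]='a' seen -> skip; s[3]='v' new -> keep; s[4]='a' seen -> skip; s[5]='h' seen -> skip; s[6]='h' seen -> skip
Result: ahv


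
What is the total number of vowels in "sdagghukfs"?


Input string: 'sdagghukfs'
Operation: count vowels (a, e, i, o, u)
Scan: s[0]='s', s[1]='d', s[2]='a' (vowel), s[3]='g', s[4]='g', s[5]='h', s[6]='u' (vowel), s[7]='k', s[8]='f', s[9]='s'
Vowels found: 2
Result: 2


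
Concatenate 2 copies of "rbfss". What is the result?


Input string: 'rbfss'
Operation: repeat 2 times
Concatenation: 'rbfss' + 'rbfss'
Result: rbfssrbfss


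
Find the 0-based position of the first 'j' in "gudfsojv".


Input string: 'gudfsojv'
Target: 'j'
Scanning left to right: s[0]='g', s[1]='u', s[2]='d', s[3]='f', s[4]='s', s[5]='o', s[6]='j'
First match at index: 6


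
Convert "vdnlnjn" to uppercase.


Input string: 'vdnlnjn'
Operation: convert each letter to uppercase
Mapping: 'v'->'V', 'd'->'D', 'n'->'N', 'l'->'L', 'n'->'N', 'j'->'J', 'n'->'N'
Result: VDNLNJN


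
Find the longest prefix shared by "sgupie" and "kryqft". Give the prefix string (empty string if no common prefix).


String 1: 'sgupie'
String 2: 'kryqft'
Compare position by position:
pos 0: 's' vs 'k' differ -> stop
Longest common prefix: "" (length 0)


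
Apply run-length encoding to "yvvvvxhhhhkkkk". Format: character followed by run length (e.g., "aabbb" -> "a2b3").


Input: 'yvvvvxhhhhkkkk'
Operation: identify consecutive runs
Runs: 'y' -> y1, 'vvvv' -> v4, 'x' -> x1, 'hhhh' -> h4, 'kkkk' -> k4
Encoded: y1v4x1h4k4


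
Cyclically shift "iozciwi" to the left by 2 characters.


Input: 'iozciwi', shift = 2
Operation: split at index 2 and swap parts
Front part s[0:2] = 'io'
Back part s[2:] = 'zciwi'
Rotated = back + front = 'zciwi' + 'io'
Result: zciwiio


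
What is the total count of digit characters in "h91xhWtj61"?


Input string: 'h91xhWtj61'
Operation: count digit characters (0-9)
Scan: 'h', '9'(digit), '1'(digit), 'x', 'h', 'W', 't', 'j', '6'(digit), '1'(digit)
Digits found: 4
Result: 4


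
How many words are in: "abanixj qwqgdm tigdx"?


Input string: 'abanixj qwqgdm tigdx'
Operation: split by spaces
Words found: 'abanixj', 'qwqgdm', 'tigdx'
Word count: 3


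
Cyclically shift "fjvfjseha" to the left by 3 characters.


Input: 'fjvfjseha', shift = 3
Operation: split at index 3 and swap parts
Front part s[0:3] = 'fjv'
Back part s[3:] = 'fjseha'
Rotated = back + front = 'fjseha' + 'fjv'
Result: fjsehafjv


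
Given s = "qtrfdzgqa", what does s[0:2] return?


Input string: 'qtrfdzgqa'
Operation: slice [0:2]
Extract characters: s[0]='q', s[1]='t'
Result: qt


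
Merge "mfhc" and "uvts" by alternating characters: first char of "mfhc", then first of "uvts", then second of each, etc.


String 1: 'mfhc'
String 2: 'uvts'
Operation: alternate characters
Pairs: 'm'+'u', 'f'+'v', 'h'+'t', 'c'+'s'
Result: mufvhtcs


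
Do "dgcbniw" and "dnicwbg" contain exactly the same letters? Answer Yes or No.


String 1: 'dgcbniw' -> sorted: 'bcdginw'
String 2: 'dnicwbg' -> sorted: 'bcdginw'
Compare sorted forms: 'bcdginw' == 'bcdginw'
Anagram: Yes


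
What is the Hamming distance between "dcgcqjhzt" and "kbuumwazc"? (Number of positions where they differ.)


String 1: 'dcgcqjhzt'
String 2: 'kbuumwazc'
Compare each position: pos 0: 'd'!='k', pos 1: 'c'!='b', pos 2: 'g'!='u', pos 3: 'c'!='u', pos 4: 'q'!='m', pos 5: 'j'!='w', pos 6: 'h'!='a', pos 7: 'z'=='z', pos 8: 't'!='c'
Differing positions: 8
Hamming distance: 8


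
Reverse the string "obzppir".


Input string: 'obzppir'
Operation: reverse character order
Original order: 'o' -> 'b' -> 'z' -> 'p' -> 'p' -> 'i' -> 'r'
Reversed order: 'r' -> 'i' -> 'p' -> 'p' -> 'z' -> 'b' -> 'o'
Result: rippzbo


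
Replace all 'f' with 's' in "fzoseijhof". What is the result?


Input string: 'fzoseijhof'
Operation: replace 'f' with 's'
Positions of 'f': 0, 9
After replacement: szoseijhos


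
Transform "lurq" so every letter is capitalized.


Input string: 'lurq'
Operation: convert each letter to uppercase
Mapping: 'l'->'L', 'u'->'U', 'r'->'R', 'q'->'Q'
Result: LURQ


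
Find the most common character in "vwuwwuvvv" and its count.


Input: 'vwuwwuvvv'
Operation: tally each character
Counts: 'u':2, 'v':4, 'w':3
Maximum: 'v' appears 4 times


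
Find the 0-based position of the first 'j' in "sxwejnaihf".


Input string: 'sxwejnaihf'
Target: 'j'
Scanning left to right: s[0]='s', s[1]='x', s[2]='w', s[3]='e', s[4]='j'
First match at index: 4


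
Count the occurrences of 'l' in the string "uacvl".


Input string: 'uacvl'
Target character: 'l'
Scan each position: s[4]='l'
Matches found at indices: 4
Total: 1


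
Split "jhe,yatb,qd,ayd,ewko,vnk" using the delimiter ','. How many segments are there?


Input string: 'jhe,yatb,qd,ayd,ewko,vnk'
Delimiter: ','
Split result: 'jhe', 'yatb', 'qd', 'ayd', 'ewko', 'vnk'
Number of parts: 6


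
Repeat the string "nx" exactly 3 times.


Input string: 'nx'
Operation: repeat 3 times
Concatenation: 'nx' + 'nx' + 'nx'
Result: nxnxnx


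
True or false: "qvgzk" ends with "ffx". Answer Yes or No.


Input string: 'qvgzk'
Suffix to check: 'ffx'
Last 3 characters of input: 'gzk'
Match: False
Result: No


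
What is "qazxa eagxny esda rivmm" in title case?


Input string: 'qazxa eagxny esda rivmm'
Operation: capitalize first letter of each word
Word transformations: 'qazxa'->'Qazxa', 'eagxny'->'Eagxny', 'esda'->'Esda', 'rivmm'->'Rivmm'
Result: Qazxa Eagxny Esda Rivmm


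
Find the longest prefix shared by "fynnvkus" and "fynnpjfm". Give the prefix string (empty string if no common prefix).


String 1: 'fynnvkus'
String 2: 'fynnpjfm'
Compare position by position:
pos 0: 'f' vs 'f' match
pos 1: 'y' vs 'y' match
pos 2: 'n' vs 'n' match
pos 3: 'n' vs 'n' match
pos 4: 'v' vs 'p' differ -> stop
Longest common prefix: "fynn" (length 4)


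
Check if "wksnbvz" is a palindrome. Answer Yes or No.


Input string: 'wksnbvz'
Reversed: 'zvbnskw'
Compare pairs: s[0]='w' vs s[6]='z' (mismatch), s[1]='k' vs s[5]='v' (mismatch), s[2]='s' vs s[4]='b' (mismatch)
Palindrome: No


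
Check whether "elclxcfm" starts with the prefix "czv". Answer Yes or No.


Input string: 'elclxcfm'
Prefix to check: 'czv'
First 3 characters of input: 'elc'
Match: False
Result: No


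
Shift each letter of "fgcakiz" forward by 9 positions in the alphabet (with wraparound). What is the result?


Input: 'fgcakiz', shift = 9
Operation: for each letter, (position + 9) mod 26
Mapping: 'f'(5+9=14)->'o', 'g'(6+9=15)->'p', 'c'(2+9=11)->'l', 'a'(0+9=9)->'j', 'k'(10+9=19)->'t', 'i'(8+9=17)->'r', 'z'(25+9=34, 34 mod 26=8)->'i'
Result: opljtri


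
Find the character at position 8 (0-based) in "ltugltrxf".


Input string: 'ltugltrxf'
Operation: get character at index 8
Index mapping: s[0]='l', s[1]='t', s[2]='u', s[3]='g', s[4]='l', s[5]='t', s[6]='r', s[7]='x', s[8]='f'
Result: 'f'


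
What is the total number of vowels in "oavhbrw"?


Input string: 'oavhbrw'
Operation: count vowels (a, e, i, o, u)
Scan: s[0]='o' (vowel), s[1]='a' (vowel), s[2]='v', s[3]='h', s[4]='b', s[5]='r', s[6]='w'
Vowels found: 2
Result: 2


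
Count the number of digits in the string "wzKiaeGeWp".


Input string: 'wzKiaeGeWp'
Operation: count digit characters (0-9)
Scan: 'w', 'z', 'K', 'i', 'a', 'e', 'G', 'e', 'W', 'p'
Digits found: 0
Result: 0


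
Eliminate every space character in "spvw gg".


Input string: 'spvw gg'
Operation: remove all spaces
Words: 'spvw', 'gg'
Join without spaces: spvwgg


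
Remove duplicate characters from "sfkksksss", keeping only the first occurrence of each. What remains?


Input: 'sfkksksss'
Operation: keep first occurrence of each character
Scan: s[0]='s' new -> keep; s[1]='f' new -> keep; s[2]='k' new -> keep; s[3]='k' seen -> skip; s[4]='s' seen -> skip; s[5]='k' seen -> skip; s[6]='s' seen -> skip; s[7]='s' seen -> skip; s[8]='s' seen -> skip
Result: sfk


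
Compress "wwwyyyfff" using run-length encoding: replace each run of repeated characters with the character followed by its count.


Input: 'wwwyyyfff'
Operation: identify consecutive runs
Runs: 'www' -> w3, 'yyy' -> y3, 'fff' -> f3
Encoded: w3y3f3


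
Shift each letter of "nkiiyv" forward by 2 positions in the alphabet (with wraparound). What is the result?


Input: 'nkiiyv', shift = 2
Operation: for each letter, (position + 2) mod 26
Mapping: 'n'(13+2=15)->'p', 'k'(10+2=12)->'m', 'i'(8+2=10)->'k', 'i'(8+2=10)->'k', 'y'(24+2=26, 26 mod 26=0)->'a', 'v'(21+2=23)->'x'
Result: pmkkax


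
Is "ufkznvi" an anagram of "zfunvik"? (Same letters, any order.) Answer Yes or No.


String 1: 'zfunvik' -> sorted: 'fiknuvz'
String 2: 'ufkznvi' -> sorted: 'fiknuvz'
Compare sorted forms: 'fiknuvz' == 'fiknuvz'
Anagram: Yes


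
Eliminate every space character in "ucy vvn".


Input string: 'ucy vvn'
Operation: remove all spaces
Words: 'ucy', 'vvn'
Join without spaces: ucyvvn


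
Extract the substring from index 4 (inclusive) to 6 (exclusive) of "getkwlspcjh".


Input string: 'getkwlspcjh'
Operation: slice [4:6]
Extract characters: s[4]='w', s[5]='l'
Result: wl


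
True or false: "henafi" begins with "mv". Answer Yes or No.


Input string: 'henafi'
Prefix to check: 'mv'
First 2 characters of input: 'he'
Match: False
Result: No


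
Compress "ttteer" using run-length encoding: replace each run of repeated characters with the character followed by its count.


Input: 'ttteer'
Operation: identify consecutive runs
Runs: 'ttt' -> t3, 'ee' -> e2, 'r' -> r1
Encoded: t3e2r1


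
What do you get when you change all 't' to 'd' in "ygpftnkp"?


Input string: 'ygpftnkp'
Operation: replace 't' with 'd'
Positions of 't': 4
After replacement: ygpfdnkp


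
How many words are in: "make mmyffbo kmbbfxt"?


Input string: 'make mmyffbo kmbbfxt'
Operation: split by spaces
Words found: 'make', 'mmyffbo', 'kmbbfxt'
Word count: 3


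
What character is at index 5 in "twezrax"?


Input string: 'twezrax'
Operation: get character at index 5
Index mapping: s[0]='t', s[1]='w', s[2]='e', s[3]='z', s[4]='r', s[5]='a'
Result: 'a'


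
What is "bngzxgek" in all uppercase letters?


Input string: 'bngzxgek'
Operation: convert each letter to uppercase
Mapping: 'b'->'B', 'n'->'N', 'g'->'G', 'z'->'Z', 'x'->'X', 'g'->'G', 'e'->'E', 'k'->'K'
Result: BNGZXGEK


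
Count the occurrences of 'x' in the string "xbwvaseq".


Input string: 'xbwvaseq'
Target character: 'x'
Scan each position: s[0]='x'
Matches found at indices: 0
Total: 1


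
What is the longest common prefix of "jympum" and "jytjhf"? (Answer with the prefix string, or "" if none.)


String 1: 'jympum'
String 2: 'jytjhf'
Compare position by position:
pos 0: 'j' vs 'j' match
pos 1: 'y' vs 'y' match
pos 2: 'm' vs 't' differ -> stop
Longest common prefix: "jy" (length 2)


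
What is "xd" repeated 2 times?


Input string: 'xd'
Operation: repeat 2 times
Concatenation: 'xd' + 'xd'
Result: xdxd


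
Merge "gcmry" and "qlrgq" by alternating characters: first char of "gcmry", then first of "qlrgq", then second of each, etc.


String 1: 'gcmry'
String 2: 'qlrgq'
Operation: alternate characters
Pairs: 'g'+'q', 'c'+'l', 'm'+'r', 'r'+'g', 'y'+'q'
Result: gqclmrrgyq


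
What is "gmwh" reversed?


Input string: 'gmwh'
Operation: reverse character order
Original order: 'g' -> 'm' -> 'w' -> 'h'
Reversed order: 'h' -> 'w' -> 'm' -> 'g'
Result: hwmg


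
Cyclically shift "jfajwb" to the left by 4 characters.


Input: 'jfajwb', shift = 4
Operation: split at index 4 and swap parts
Front part s[0:4] = 'jfaj'
Back part s[4:] = 'wb'
Rotated = back + front = 'wb' + 'jfaj'
Result: wbjfaj


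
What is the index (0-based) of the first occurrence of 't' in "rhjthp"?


Input string: 'rhjthp'
Target: 't'
Scanning left to right: s[0]='r', s[1]='h', s[2]='j', s[3]='t'
First match at index: 3


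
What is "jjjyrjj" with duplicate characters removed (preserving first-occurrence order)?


Input: 'jjjyrjj'
Operation: keep first occurrence of each character
Scan: s[0]='j' new -> keep; s[1]='j' seen -> skip; s[2]='j' seen -> skip; s[3]='y' new -> keep; s[4]='r' new -> keep; s[5]='j' seen -> skip; s[6]='j' seen -> skip
Result: jyr


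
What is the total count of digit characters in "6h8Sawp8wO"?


Input string: '6h8Sawp8wO'
Operation: count digit characters (0-9)
Scan: '6'(digit), 'h', '8'(digit), 'S', 'a', 'w', 'p', '8'(digit), 'w', 'O'
Digits found: 3
Result: 3


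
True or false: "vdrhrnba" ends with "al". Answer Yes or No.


Input string: 'vdrhrnba'
Suffix to check: 'al'
Last 2 characters of input: 'ba'
Match: False
Result: No


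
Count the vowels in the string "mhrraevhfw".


Input string: 'mhrraevhfw'
Operation: count vowels (a, e, i, o, u)
Scan: s[0]='m', s[1]='h', s[2]='r', s[3]='r', s[4]='a' (vowel), s[5]='e' (vowel), s[6]='v', s[7]='h', s[8]='f', s[9]='w'
Vowels found: 2
Result: 2


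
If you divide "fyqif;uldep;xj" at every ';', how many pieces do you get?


Input string: 'fyqif;uldep;xj'
Delimiter: ';'
Split result: 'fyqif', 'uldep', 'xj'
Number of parts: 3


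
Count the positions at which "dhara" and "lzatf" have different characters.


String 1: 'dhara'
String 2: 'lzatf'
Compare each position: pos 0: 'd'!='l', pos 1: 'h'!='z', pos 2: 'a'=='a', pos 3: 'r'!='t', pos 4: 'a'!='f'
Differing positions: 4
Hamming distance: 4


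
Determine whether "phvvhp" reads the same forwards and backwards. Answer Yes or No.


Input string: 'phvvhp'
Reversed: 'phvvhp'
Compare pairs: s[0]='p' vs s[5]='p' (match), s[1]='h' vs s[4]='h' (match), s[2]='v' vs s[3]='v' (match)
Palindrome: Yes


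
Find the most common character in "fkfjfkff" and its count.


Input: 'fkfjfkff'
Operation: tally each character
Counts: 'f':5, 'j':1, 'k':2
Maximum: 'f' appears 5 times


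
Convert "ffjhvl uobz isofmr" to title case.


Input string: 'ffjhvl uobz isofmr'
Operation: capitalize first letter of each word
Word transformations: 'ffjhvl'->'Ffjhvl', 'uobz'->'Uobz', 'isofmr'->'Isofmr'
Result: Ffjhvl Uobz Isofmr


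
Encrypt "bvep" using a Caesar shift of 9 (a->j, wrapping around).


Input: 'bvep', shift = 9
Operation: for each letter, (position + 9) mod 26
Mapping: 'b'(1+9=10)->'k', 'v'(21+9=30, 30 mod 26=4)->'e', 'e'(4+9=13)->'n', 'p'(15+9=24)->'y'
Result: keny


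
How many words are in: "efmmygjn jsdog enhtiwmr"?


Input string: 'efmmygjn jsdog enhtiwmr'
Operation: split by spaces
Words found: 'efmmygjn', 'jsdog', 'enhtiwmr'
Word count: 3


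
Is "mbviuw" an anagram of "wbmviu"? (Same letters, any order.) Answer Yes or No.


String 1: 'wbmviu' -> sorted: 'bimuvw'
String 2: 'mbviuw' -> sorted: 'bimuvw'
Compare sorted forms: 'bimuvw' == 'bimuvw'
Anagram: Yes


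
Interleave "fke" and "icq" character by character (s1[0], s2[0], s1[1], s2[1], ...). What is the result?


String 1: 'fke'
String 2: 'icq'
Operation: alternate characters
Pairs: 'f'+'i', 'k'+'c', 'e'+'q'
Result: fikceq


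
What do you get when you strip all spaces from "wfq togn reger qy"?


Input string: 'wfq togn reger qy'
Operation: remove all spaces
Words: 'wfq', 'togn', 'reger', 'qy'
Join without spaces: wfqtognregerqy


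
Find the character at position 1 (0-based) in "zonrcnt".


Input string: 'zonrcnt'
Operation: get character at index 1
Index mapping: s[0]='z', s[1]='o'
Result: 'o'


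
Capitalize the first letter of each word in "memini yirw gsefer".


Input string: 'memini yirw gsefer'
Operation: capitalize first letter of each word
Word transformations: 'memini'->'Memini', 'yirw'->'Yirw', 'gsefer'->'Gsefer'
Result: Memini Yirw Gsefer


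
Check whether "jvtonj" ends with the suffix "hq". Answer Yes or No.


Input string: 'jvtonj'
Suffix to check: 'hq'
Last 2 characters of input: 'nj'
Match: False
Result: No


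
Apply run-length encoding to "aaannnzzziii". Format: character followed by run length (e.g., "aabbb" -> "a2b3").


Input: 'aaannnzzziii'
Operation: identify consecutive runs
Runs: 'aaa' -> a3, 'nnn' -> n3, 'zzz' -> z3, 'iii' -> i3
Encoded: a3n3z3i3


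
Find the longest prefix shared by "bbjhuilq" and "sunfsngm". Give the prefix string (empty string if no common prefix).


String 1: 'bbjhuilq'
String 2: 'sunfsngm'
Compare position by position:
pos 0: 'b' vs 's' differ -> stop
Longest common prefix: "" (length 0)


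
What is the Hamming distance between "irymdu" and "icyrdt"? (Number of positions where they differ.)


String 1: 'irymdu'
String 2: 'icyrdt'
Compare each position: pos 0: 'i'=='i', pos 1: 'r'!='c', pos 2: 'y'=='y', pos 3: 'm'!='r', pos 4: 'd'=='d', pos 5: 'u'!='t'
Differing positions: 3
Hamming distance: 3


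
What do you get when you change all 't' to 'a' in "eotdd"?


Input string: 'eotdd'
Operation: replace 't' with 'a'
Positions of 't': 2
After replacement: eoadd


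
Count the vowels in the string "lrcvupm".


Input string: 'lrcvupm'
Operation: count vowels (a, e, i, o, u)
Scan: s[0]='l', s[1]='r', s[2]='c', s[3]='v', s[4]='u' (vowel), s[5]='p', s[6]='m'
Vowels found: 1
Result: 1


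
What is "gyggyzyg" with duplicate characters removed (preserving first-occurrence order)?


Input: 'gyggyzyg'
Operation: keep first occurrence of each character
Scan: s[0]='g' new -> keep; s[1]='y' new -> keep; s[2]='g' seen -> skip; s[3]='g' seen -> skip; s[4]='y' seen -> skip; s[5]='z' new -> keep; s[6]='y' seen -> skip; s[7]='g' seen -> skip
Result: gyz


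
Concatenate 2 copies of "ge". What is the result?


Input string: 'ge'
Operation: repeat 2 times
Concatenation: 'ge' + 'ge'
Result: gege


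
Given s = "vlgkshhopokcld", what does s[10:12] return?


Input string: 'vlgkshhopokcld'
Operation: slice [10:12]
Extract characters: s[10]='k', s[11]='c'
Result: kc


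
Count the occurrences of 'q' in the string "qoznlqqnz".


Input string: 'qoznlqqnz'
Target character: 'q'
Scan each position: s[0]='q', s[5]='q', s[6]='q'
Matches found at indices: 0, 5, 6
Total: 3


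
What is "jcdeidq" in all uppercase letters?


Input string: 'jcdeidq'
Operation: convert each letter to uppercase
Mapping: 'j'->'J', 'c'->'C', 'd'->'D', 'e'->'E', 'i'->'I', 'd'->'D', 'q'->'Q'
Result: JCDEIDQ


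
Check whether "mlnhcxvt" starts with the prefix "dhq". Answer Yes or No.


Input string: 'mlnhcxvt'
Prefix to check: 'dhq'
First 3 characters of input: 'mln'
Match: False
Result: No


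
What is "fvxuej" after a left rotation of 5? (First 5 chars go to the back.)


Input: 'fvxuej', shift = 5
Operation: split at index 5 and swap parts
Front part s[0:5] = 'fvxue'
Back part s[5:] = 'j'
Rotated = back + front = 'j' + 'fvxue'
Result: jfvxue


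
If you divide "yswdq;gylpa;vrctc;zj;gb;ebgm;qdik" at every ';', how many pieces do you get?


Input string: 'yswdq;gylpa;vrctc;zj;gb;ebgm;qdik'
Delimiter: ';'
Split result: 'yswdq', 'gylpa', 'vrctc', 'zj', 'gb', 'ebgm', 'qdik'
Number of parts: 7


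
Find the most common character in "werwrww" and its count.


Input: 'werwrww'
Operation: tally each character
Counts: 'e':1, 'r':2, 'w':4
Maximum: 'w' appears 4 times


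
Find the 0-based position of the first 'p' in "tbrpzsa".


Input string: 'tbrpzsa'
Target: 'p'
Scanning left to right: s[0]='t', s[1]='b', s[2]='r', s[3]='p'
First match at index: 3


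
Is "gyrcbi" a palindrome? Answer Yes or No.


Input string: 'gyrcbi'
Reversed: 'ibcryg'
Compare pairs: s[0]='g' vs s[5]='i' (mismatch), s[1]='y' vs s[4]='b' (mismatch), s[2]='r' vs s[3]='c' (mismatch)
Palindrome: No


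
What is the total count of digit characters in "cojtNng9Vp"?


Input string: 'cojtNng9Vp'
Operation: count digit characters (0-9)
Scan: 'c', 'o', 'j', 't', 'N', 'n', 'g', '9'(digit), 'V', 'p'
Digits found: 1
Result: 1


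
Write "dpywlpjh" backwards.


Input string: 'dpywlpjh'
Operation: reverse character order
Original order: 'd' -> 'p' -> 'y' -> 'w' -> 'l' -> 'p' -> 'j' -> 'h'
Reversed order: 'h' -> 'j' -> 'p' -> 'l' -> 'w' -> 'y' -> 'p' -> 'd'
Result: hjplwypd


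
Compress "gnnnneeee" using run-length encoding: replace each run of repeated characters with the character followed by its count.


Input: 'gnnnneeee'
Operation: identify consecutive runs
Runs: 'g' -> g1, 'nnnn' -> n4, 'eeee' -> e4
Encoded: g1n4e4


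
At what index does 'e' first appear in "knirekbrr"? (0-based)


Input string: 'knirekbrr'
Target: 'e'
Scanning left to right: s[0]='k', s[1]='n', s[2]='i', s[3]='r', s[4]='e'
First match at index: 4


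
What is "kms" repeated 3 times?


Input string: 'kms'
Operation: repeat 3 times
Concatenation: 'kms' + 'kms' + 'kms'
Result: kmskmskms


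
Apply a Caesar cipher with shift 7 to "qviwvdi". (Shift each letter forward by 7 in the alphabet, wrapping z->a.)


Input: 'qviwvdi', shift = 7
Operation: for each letter, (position + 7) mod 26
Mapping: 'q'(16+7=23)->'x', 'v'(21+7=28, 28 mod 26=2)->'c', 'i'(8+7=15)->'p', 'w'(22+7=29, 29 mod 26=3)->'d', 'v'(21+7=28, 28 mod 26=2)->'c', 'd'(3+7=10)->'k', 'i'(8+7=15)->'p'
Result: xcpdckp


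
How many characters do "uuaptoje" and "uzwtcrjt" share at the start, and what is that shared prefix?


String 1: 'uuaptoje'
String 2: 'uzwtcrjt'
Compare position by position:
pos 0: 'u' vs 'u' match
pos 1: 'u' vs 'z' differ -> stop
Longest common prefix: "u" (length 1)


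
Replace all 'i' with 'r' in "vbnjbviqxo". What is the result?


Input string: 'vbnjbviqxo'
Operation: replace 'i' with 'r'
Positions of 'i': 6
After replacement: vbnjbvrqxo


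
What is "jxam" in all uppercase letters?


Input string: 'jxam'
Operation: convert each letter to uppercase
Mapping: 'j'->'J', 'x'->'X', 'a'->'A', 'm'->'M'
Result: JXAM


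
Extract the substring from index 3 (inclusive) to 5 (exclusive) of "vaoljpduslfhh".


Input string: 'vaoljpduslfhh'
Operation: slice [3:5]
Extract characters: s[3]='l', s[4]='j'
Result: lj


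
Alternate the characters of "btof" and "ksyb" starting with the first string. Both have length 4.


String 1: 'btof'
String 2: 'ksyb'
Operation: alternate characters
Pairs: 'b'+'k', 't'+'s', 'o'+'y', 'f'+'b'
Result: bktsoyfb


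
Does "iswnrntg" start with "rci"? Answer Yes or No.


Input string: 'iswnrntg'
Prefix to check: 'rci'
First 3 characters of input: 'isw'
Match: False
Result: No


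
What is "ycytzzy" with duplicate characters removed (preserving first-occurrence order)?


Input: 'ycytzzy'
Operation: keep first occurrence of each character
Scan: s[0]='y' new -> keep; s[1]='c' new -> keep; s[2]='y' seen -> skip; s[3]='t' new -> keep; s[4]='z' new -> keep; s[5]='z' seen -> skip; s[6]='y' seen -> skip
Result: yctz


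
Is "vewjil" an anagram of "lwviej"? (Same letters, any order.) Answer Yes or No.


String 1: 'lwviej' -> sorted: 'eijlvw'
String 2: 'vewjil' -> sorted: 'eijlvw'
Compare sorted forms: 'eijlvw' == 'eijlvw'
Anagram: Yes


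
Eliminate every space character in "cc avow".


Input string: 'cc avow'
Operation: remove all spaces
Words: 'cc', 'avow'
Join without spaces: ccavow


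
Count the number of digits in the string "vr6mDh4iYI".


Input string: 'vr6mDh4iYI'
Operation: count digit characters (0-9)
Scan: 'v', 'r', '6'(digit), 'm', 'D', 'h', '4'(digit), 'i', 'Y', 'I'
Digits found: 2
Result: 2


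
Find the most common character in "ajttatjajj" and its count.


Input: 'ajttatjajj'
Operation: tally each character
Counts: 'a':3, 'j':4, 't':3
Maximum: 'j' appears 4 times


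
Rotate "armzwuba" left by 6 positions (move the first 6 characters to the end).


Input: 'armzwuba', shift = 6
Operation: split at index 6 and swap parts
Front part s[0:6] = 'armzwu'
Back part s[6:] = 'ba'
Rotated = back + front = 'ba' + 'armzwu'
Result: baarmzwu


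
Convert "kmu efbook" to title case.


Input string: 'kmu efbook'
Operation: capitalize first letter of each word
Word transformations: 'kmu'->'Kmu', 'efbook'->'Efbook'
Result: Kmu Efbook


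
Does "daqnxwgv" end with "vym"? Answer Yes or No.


Input string: 'daqnxwgv'
Suffix to check: 'vym'
Last 3 characters of input: 'wgv'
Match: False
Result: No


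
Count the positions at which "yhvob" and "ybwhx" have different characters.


String 1: 'yhvob'
String 2: 'ybwhx'
Compare each position: pos 0: 'y'=='y', pos 1: 'h'!='b', pos 2: 'v'!='w', pos 3: 'o'!='h', pos 4: 'b'!='x'
Differing positions: 4
Hamming distance: 4


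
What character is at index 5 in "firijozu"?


Input string: 'firijozu'
Operation: get character at index 5
Index mapping: s[0]='f', s[1]='i', s[2]='r', s[3]='i', s[4]='j', s[5]='o'
Result: 'o'


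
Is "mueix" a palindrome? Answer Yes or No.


Input string: 'mueix'
Reversed: 'xieum'
Compare pairs: s[0]='m' vs s[4]='x' (mismatch), s[1]='u' vs s[3]='i' (mismatch)
Palindrome: No


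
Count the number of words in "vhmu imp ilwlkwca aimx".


Input string: 'vhmu imp ilwlkwca aimx'
Operation: split by spaces
Words found: 'vhmu', 'imp', 'ilwlkwca', 'aimx'
Word count: 4


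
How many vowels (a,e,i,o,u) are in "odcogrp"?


Input string: 'odcogrp'
Operation: count vowels (a, e, i, o, u)
Scan: s[0]='o' (vowel), s[1]='d', s[2]='c', s[3]='o' (vowel), s[4]='g', s[5]='r', s[6]='p'
Vowels found: 2
Result: 2


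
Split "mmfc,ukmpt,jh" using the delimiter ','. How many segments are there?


Input string: 'mmfc,ukmpt,jh'
Delimiter: ','
Split result: 'mmfc', 'ukmpt', 'jh'
Number of parts: 3


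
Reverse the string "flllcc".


Input string: 'flllcc'
Operation: reverse character order
Original order: 'f' -> 'l' -> 'l' -> 'l' -> 'c' -> 'c'
Reversed order: 'c' -> 'c' -> 'l' -> 'l' -> 'l' -> 'f'
Result: cclllf


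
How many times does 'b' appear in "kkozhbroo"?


Input string: 'kkozhbroo'
Target character: 'b'
Scan each position: s[5]='b'
Matches found at indices: 5
Total: 1


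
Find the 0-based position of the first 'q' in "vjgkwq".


Input string: 'vjgkwq'
Target: 'q'
Scanning left to right: s[0]='v', s[1]='j', s[2]='g', s[3]='k', s[4]='w', s[5]='q'
First match at index: 5


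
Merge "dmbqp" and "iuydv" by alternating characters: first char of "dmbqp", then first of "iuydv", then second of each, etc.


String 1: 'dmbqp'
String 2: 'iuydv'
Operation: alternate characters
Pairs: 'd'+'i', 'm'+'u', 'b'+'y', 'q'+'d', 'p'+'v'
Result: dimubyqdpv


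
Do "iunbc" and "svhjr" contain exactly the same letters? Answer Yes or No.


String 1: 'iunbc' -> sorted: 'bcinu'
String 2: 'svhjr' -> sorted: 'hjrsv'
Compare sorted forms: 'bcinu' != 'hjrsv'
Anagram: No


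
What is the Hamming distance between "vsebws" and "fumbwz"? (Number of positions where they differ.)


String 1: 'vsebws'
String 2: 'fumbwz'
Compare each position: pos 0: 'v'!='f', pos 1: 's'!='u', pos 2: 'e'!='m', pos 3: 'b'=='b', pos 4: 'w'=='w', pos 5: 's'!='z'
Differing positions: 4
Hamming distance: 4


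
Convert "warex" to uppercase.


Input string: 'warex'
Operation: convert each letter to uppercase
Mapping: 'w'->'W', 'a'->'A', 'r'->'R', 'e'->'E', 'x'->'X'
Result: WAREX


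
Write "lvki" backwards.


Input string: 'lvki'
Operation: reverse character order
Original order: 'l' -> 'v' -> 'k' -> 'i'
Reversed order: 'i' -> 'k' -> 'v' -> 'l'
Result: ikvl


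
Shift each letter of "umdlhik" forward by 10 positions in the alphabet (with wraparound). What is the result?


Input: 'umdlhik', shift = 10
Operation: for each letter, (position + 10) mod 26
Mapping: 'u'(20+10=30, 30 mod 26=4)->'e', 'm'(12+10=22)->'w', 'd'(3+10=13)->'n', 'l'(11+10=21)->'v', 'h'(7+10=17)->'r', 'i'(8+10=18)->'s', 'k'(10+10=20)->'u'
Result: ewnvrsu


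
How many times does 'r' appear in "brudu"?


Input string: 'brudu'
Target character: 'r'
Scan each position: s[1]='r'
Matches found at indices: 1
Total: 1


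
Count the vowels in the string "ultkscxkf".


Input string: 'ultkscxkf'
Operation: count vowels (a, e, i, o, u)
Scan: s[0]='u' (vowel), s[1]='l', s[2]='t', s[3]='k', s[4]='s', s[5]='c', s[6]='x', s[7]='k', s[8]='f'
Vowels found: 1
Result: 1
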